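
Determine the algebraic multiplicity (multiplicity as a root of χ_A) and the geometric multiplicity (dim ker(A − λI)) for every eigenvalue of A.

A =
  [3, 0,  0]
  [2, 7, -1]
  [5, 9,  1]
λ = 3: alg = 1, geom = 1; λ = 4: alg = 2, geom = 1

Step 1 — factor the characteristic polynomial to read off the algebraic multiplicities:
  χ_A(x) = (x - 4)^2*(x - 3)

Step 2 — compute geometric multiplicities via the rank-nullity identity g(λ) = n − rank(A − λI):
  rank(A − (3)·I) = 2, so dim ker(A − (3)·I) = n − 2 = 1
  rank(A − (4)·I) = 2, so dim ker(A − (4)·I) = n − 2 = 1

Summary:
  λ = 3: algebraic multiplicity = 1, geometric multiplicity = 1
  λ = 4: algebraic multiplicity = 2, geometric multiplicity = 1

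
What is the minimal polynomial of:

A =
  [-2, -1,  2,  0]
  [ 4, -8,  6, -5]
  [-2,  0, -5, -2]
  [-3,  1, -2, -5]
x^3 + 15*x^2 + 75*x + 125

The characteristic polynomial is χ_A(x) = (x + 5)^4, so the eigenvalues are known. The minimal polynomial is
  m_A(x) = Π_λ (x − λ)^{k_λ}
where k_λ is the size of the *largest* Jordan block for λ (equivalently, the smallest k with (A − λI)^k v = 0 for every generalised eigenvector v of λ).

  λ = -5: largest Jordan block has size 3, contributing (x + 5)^3

So m_A(x) = (x + 5)^3 = x^3 + 15*x^2 + 75*x + 125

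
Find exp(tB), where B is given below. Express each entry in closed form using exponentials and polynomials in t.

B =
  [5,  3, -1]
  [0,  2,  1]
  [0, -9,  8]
e^{tB} =
  [exp(5*t), 3*t*exp(5*t), -t*exp(5*t)]
  [0, -3*t*exp(5*t) + exp(5*t), t*exp(5*t)]
  [0, -9*t*exp(5*t), 3*t*exp(5*t) + exp(5*t)]

Strategy: write B = P · J · P⁻¹ where J is a Jordan canonical form, so e^{tB} = P · e^{tJ} · P⁻¹, and e^{tJ} can be computed block-by-block.

B has Jordan form
J =
  [5, 1, 0]
  [0, 5, 0]
  [0, 0, 5]
(up to reordering of blocks).

Per-block formulas:
  For a 1×1 block at λ = 5: exp(t · [5]) = [e^(5t)].
  For a 2×2 Jordan block J_2(5): exp(t · J_2(5)) = e^(5t)·(I + t·N), where N is the 2×2 nilpotent shift.

After assembling e^{tJ} and conjugating by P, we get:

e^{tB} =
  [exp(5*t), 3*t*exp(5*t), -t*exp(5*t)]
  [0, -3*t*exp(5*t) + exp(5*t), t*exp(5*t)]
  [0, -9*t*exp(5*t), 3*t*exp(5*t) + exp(5*t)]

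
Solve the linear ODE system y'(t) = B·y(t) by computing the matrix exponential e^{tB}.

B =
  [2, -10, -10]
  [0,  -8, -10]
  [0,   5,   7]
e^{tB} =
  [exp(2*t), -2*exp(2*t) + 2*exp(-3*t), -2*exp(2*t) + 2*exp(-3*t)]
  [0, -exp(2*t) + 2*exp(-3*t), -2*exp(2*t) + 2*exp(-3*t)]
  [0, exp(2*t) - exp(-3*t), 2*exp(2*t) - exp(-3*t)]

Strategy: write B = P · J · P⁻¹ where J is a Jordan canonical form, so e^{tB} = P · e^{tJ} · P⁻¹, and e^{tJ} can be computed block-by-block.

B has Jordan form
J =
  [-3, 0, 0]
  [ 0, 2, 0]
  [ 0, 0, 2]
(up to reordering of blocks).

Per-block formulas:
  For a 1×1 block at λ = -3: exp(t · [-3]) = [e^(-3t)].
  For a 1×1 block at λ = 2: exp(t · [2]) = [e^(2t)].

After assembling e^{tJ} and conjugating by P, we get:

e^{tB} =
  [exp(2*t), -2*exp(2*t) + 2*exp(-3*t), -2*exp(2*t) + 2*exp(-3*t)]
  [0, -exp(2*t) + 2*exp(-3*t), -2*exp(2*t) + 2*exp(-3*t)]
  [0, exp(2*t) - exp(-3*t), 2*exp(2*t) - exp(-3*t)]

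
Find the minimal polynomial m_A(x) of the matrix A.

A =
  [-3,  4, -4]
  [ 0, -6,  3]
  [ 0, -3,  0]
x^2 + 6*x + 9

The characteristic polynomial is χ_A(x) = (x + 3)^3, so the eigenvalues are known. The minimal polynomial is
  m_A(x) = Π_λ (x − λ)^{k_λ}
where k_λ is the size of the *largest* Jordan block for λ (equivalently, the smallest k with (A − λI)^k v = 0 for every generalised eigenvector v of λ).

  λ = -3: largest Jordan block has size 2, contributing (x + 3)^2

So m_A(x) = (x + 3)^2 = x^2 + 6*x + 9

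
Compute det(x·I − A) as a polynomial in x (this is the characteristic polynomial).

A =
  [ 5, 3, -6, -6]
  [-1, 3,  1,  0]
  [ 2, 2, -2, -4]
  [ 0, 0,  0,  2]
x^4 - 8*x^3 + 24*x^2 - 32*x + 16

Expanding det(x·I − A) (e.g. by cofactor expansion or by noting that A is similar to its Jordan form J, which has the same characteristic polynomial as A) gives
  χ_A(x) = x^4 - 8*x^3 + 24*x^2 - 32*x + 16
which factors as (x - 2)^4. The eigenvalues (with algebraic multiplicities) are λ = 2 with multiplicity 4.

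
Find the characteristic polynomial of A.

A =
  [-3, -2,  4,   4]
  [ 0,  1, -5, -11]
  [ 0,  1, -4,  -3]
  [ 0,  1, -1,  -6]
x^4 + 12*x^3 + 54*x^2 + 108*x + 81

Expanding det(x·I − A) (e.g. by cofactor expansion or by noting that A is similar to its Jordan form J, which has the same characteristic polynomial as A) gives
  χ_A(x) = x^4 + 12*x^3 + 54*x^2 + 108*x + 81
which factors as (x + 3)^4. The eigenvalues (with algebraic multiplicities) are λ = -3 with multiplicity 4.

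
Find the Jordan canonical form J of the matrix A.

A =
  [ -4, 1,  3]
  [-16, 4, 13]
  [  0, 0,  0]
J_3(0)

The characteristic polynomial is
  det(x·I − A) = x^3

Eigenvalues and multiplicities (the geometric multiplicity of λ is n − rank(A − λI), which equals the number of Jordan blocks for λ):
  λ = 0: algebraic multiplicity = 3, geometric multiplicity = 1

Determining the block sizes for each eigenvalue:
  λ = 0: one block (gm = 1), so the single block has size am = 3 → block sizes [3]

Assembling the blocks gives a Jordan form
J =
  [0, 1, 0]
  [0, 0, 1]
  [0, 0, 0]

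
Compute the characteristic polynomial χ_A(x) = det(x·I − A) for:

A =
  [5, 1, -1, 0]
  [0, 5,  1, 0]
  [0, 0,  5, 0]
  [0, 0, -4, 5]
x^4 - 20*x^3 + 150*x^2 - 500*x + 625

Expanding det(x·I − A) (e.g. by cofactor expansion or by noting that A is similar to its Jordan form J, which has the same characteristic polynomial as A) gives
  χ_A(x) = x^4 - 20*x^3 + 150*x^2 - 500*x + 625
which factors as (x - 5)^4. The eigenvalues (with algebraic multiplicities) are λ = 5 with multiplicity 4.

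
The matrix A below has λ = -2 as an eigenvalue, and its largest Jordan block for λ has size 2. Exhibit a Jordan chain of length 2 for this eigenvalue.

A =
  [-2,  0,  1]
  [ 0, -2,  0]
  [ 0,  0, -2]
A Jordan chain for λ = -2 of length 2:
v_1 = (1, 0, 0)ᵀ
v_2 = (0, 0, 1)ᵀ

Let N = A − (-2)·I. We want v_2 with N^2 v_2 = 0 but N^1 v_2 ≠ 0; then v_{j-1} := N · v_j for j = 2, …, 2.

Pick v_2 = (0, 0, 1)ᵀ.
Then v_1 = N · v_2 = (1, 0, 0)ᵀ.

Sanity check: (A − (-2)·I) v_1 = (0, 0, 0)ᵀ = 0. ✓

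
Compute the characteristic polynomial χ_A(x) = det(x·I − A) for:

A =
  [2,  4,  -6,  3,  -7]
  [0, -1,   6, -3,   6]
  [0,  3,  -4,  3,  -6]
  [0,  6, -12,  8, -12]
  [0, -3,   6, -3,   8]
x^5 - 13*x^4 + 64*x^3 - 152*x^2 + 176*x - 80

Expanding det(x·I − A) (e.g. by cofactor expansion or by noting that A is similar to its Jordan form J, which has the same characteristic polynomial as A) gives
  χ_A(x) = x^5 - 13*x^4 + 64*x^3 - 152*x^2 + 176*x - 80
which factors as (x - 5)*(x - 2)^4. The eigenvalues (with algebraic multiplicities) are λ = 2 with multiplicity 4, λ = 5 with multiplicity 1.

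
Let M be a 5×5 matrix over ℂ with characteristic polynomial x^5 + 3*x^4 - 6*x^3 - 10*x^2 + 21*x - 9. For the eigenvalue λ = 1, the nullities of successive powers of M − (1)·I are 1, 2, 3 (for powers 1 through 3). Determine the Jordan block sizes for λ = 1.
Block sizes for λ = 1: [3]

From the dimensions of kernels of powers, the number of Jordan blocks of size at least j is d_j − d_{j−1} where d_j = dim ker(N^j) (with d_0 = 0). Computing the differences gives [1, 1, 1].
The number of blocks of size exactly k is (#blocks of size ≥ k) − (#blocks of size ≥ k + 1), so the partition is: 1 block(s) of size 3.
In nonincreasing order the block sizes are [3].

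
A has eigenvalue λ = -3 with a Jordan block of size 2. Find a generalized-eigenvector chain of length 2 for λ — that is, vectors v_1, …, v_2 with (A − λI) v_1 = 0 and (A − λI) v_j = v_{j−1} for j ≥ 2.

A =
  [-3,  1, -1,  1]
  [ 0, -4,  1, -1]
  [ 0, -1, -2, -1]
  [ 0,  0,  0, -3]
A Jordan chain for λ = -3 of length 2:
v_1 = (1, -1, -1, 0)ᵀ
v_2 = (0, 1, 0, 0)ᵀ

Let N = A − (-3)·I. We want v_2 with N^2 v_2 = 0 but N^1 v_2 ≠ 0; then v_{j-1} := N · v_j for j = 2, …, 2.

Pick v_2 = (0, 1, 0, 0)ᵀ.
Then v_1 = N · v_2 = (1, -1, -1, 0)ᵀ.

Sanity check: (A − (-3)·I) v_1 = (0, 0, 0, 0)ᵀ = 0. ✓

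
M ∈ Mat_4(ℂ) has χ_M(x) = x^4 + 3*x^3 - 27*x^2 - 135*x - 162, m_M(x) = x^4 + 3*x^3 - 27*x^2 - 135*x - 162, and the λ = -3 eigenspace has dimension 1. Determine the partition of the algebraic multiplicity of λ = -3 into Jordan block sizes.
Block sizes for λ = -3: [3]

Step 1 — from the characteristic polynomial, algebraic multiplicity of λ = -3 is 3. From dim ker(M − (-3)·I) = 1, there are exactly 1 Jordan blocks for λ = -3.
Step 2 — from the minimal polynomial, the factor (x + 3)^3 tells us the largest block for λ = -3 has size 3.
Step 3 — with total size 3, 1 blocks, and largest block 3, the block sizes (in nonincreasing order) are [3].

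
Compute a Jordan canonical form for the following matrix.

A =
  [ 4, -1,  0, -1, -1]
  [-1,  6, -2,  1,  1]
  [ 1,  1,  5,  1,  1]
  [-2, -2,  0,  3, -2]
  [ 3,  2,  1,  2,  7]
J_3(5) ⊕ J_1(5) ⊕ J_1(5)

The characteristic polynomial is
  det(x·I − A) = x^5 - 25*x^4 + 250*x^3 - 1250*x^2 + 3125*x - 3125 = (x - 5)^5

Eigenvalues and multiplicities (the geometric multiplicity of λ is n − rank(A − λI), which equals the number of Jordan blocks for λ):
  λ = 5: algebraic multiplicity = 5, geometric multiplicity = 3

Determining the block sizes for each eigenvalue:
  λ = 5: with am = 5 and gm = 3, the partition is not yet determined (e.g. several partitions of 5 into 3 parts exist). Let N = A − (5)·I. Computing rank(N^1) = 2, rank(N^2) = 1, rank(N^3) = 0; the number of blocks of size ≥ j is rank(N^{j−1}) − rank(N^j), giving [3, 1, 1]. So we have 1 block(s) of size 3, 2 block(s) of size 1 → block sizes [3, 1, 1]

Assembling the blocks gives a Jordan form
J =
  [5, 1, 0, 0, 0]
  [0, 5, 1, 0, 0]
  [0, 0, 5, 0, 0]
  [0, 0, 0, 5, 0]
  [0, 0, 0, 0, 5]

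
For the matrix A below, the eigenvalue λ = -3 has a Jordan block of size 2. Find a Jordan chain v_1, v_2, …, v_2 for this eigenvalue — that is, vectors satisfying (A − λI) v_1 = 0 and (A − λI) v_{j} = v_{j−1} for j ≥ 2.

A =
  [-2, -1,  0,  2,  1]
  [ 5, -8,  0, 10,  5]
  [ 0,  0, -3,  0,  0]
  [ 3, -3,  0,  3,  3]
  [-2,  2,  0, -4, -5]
A Jordan chain for λ = -3 of length 2:
v_1 = (1, 5, 0, 3, -2)ᵀ
v_2 = (1, 0, 0, 0, 0)ᵀ

Let N = A − (-3)·I. We want v_2 with N^2 v_2 = 0 but N^1 v_2 ≠ 0; then v_{j-1} := N · v_j for j = 2, …, 2.

Pick v_2 = (1, 0, 0, 0, 0)ᵀ.
Then v_1 = N · v_2 = (1, 5, 0, 3, -2)ᵀ.

Sanity check: (A − (-3)·I) v_1 = (0, 0, 0, 0, 0)ᵀ = 0. ✓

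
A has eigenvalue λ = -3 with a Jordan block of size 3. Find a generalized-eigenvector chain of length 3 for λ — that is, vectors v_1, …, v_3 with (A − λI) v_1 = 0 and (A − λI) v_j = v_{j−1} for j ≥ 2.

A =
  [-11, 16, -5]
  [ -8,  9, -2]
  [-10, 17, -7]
A Jordan chain for λ = -3 of length 3:
v_1 = (-14, -12, -16)ᵀ
v_2 = (-8, -8, -10)ᵀ
v_3 = (1, 0, 0)ᵀ

Let N = A − (-3)·I. We want v_3 with N^3 v_3 = 0 but N^2 v_3 ≠ 0; then v_{j-1} := N · v_j for j = 3, …, 2.

Pick v_3 = (1, 0, 0)ᵀ.
Then v_2 = N · v_3 = (-8, -8, -10)ᵀ.
Then v_1 = N · v_2 = (-14, -12, -16)ᵀ.

Sanity check: (A − (-3)·I) v_1 = (0, 0, 0)ᵀ = 0. ✓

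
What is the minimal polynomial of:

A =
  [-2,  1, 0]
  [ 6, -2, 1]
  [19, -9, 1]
x^3 + 3*x^2 + 3*x + 1

The characteristic polynomial is χ_A(x) = (x + 1)^3, so the eigenvalues are known. The minimal polynomial is
  m_A(x) = Π_λ (x − λ)^{k_λ}
where k_λ is the size of the *largest* Jordan block for λ (equivalently, the smallest k with (A − λI)^k v = 0 for every generalised eigenvector v of λ).

  λ = -1: largest Jordan block has size 3, contributing (x + 1)^3

So m_A(x) = (x + 1)^3 = x^3 + 3*x^2 + 3*x + 1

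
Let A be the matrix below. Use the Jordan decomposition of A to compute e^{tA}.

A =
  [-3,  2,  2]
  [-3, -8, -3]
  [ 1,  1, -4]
e^{tA} =
  [2*t*exp(-5*t) + exp(-5*t), 2*t*exp(-5*t), 2*t*exp(-5*t)]
  [-3*t*exp(-5*t), -3*t*exp(-5*t) + exp(-5*t), -3*t*exp(-5*t)]
  [t*exp(-5*t), t*exp(-5*t), t*exp(-5*t) + exp(-5*t)]

Strategy: write A = P · J · P⁻¹ where J is a Jordan canonical form, so e^{tA} = P · e^{tJ} · P⁻¹, and e^{tJ} can be computed block-by-block.

A has Jordan form
J =
  [-5,  1,  0]
  [ 0, -5,  0]
  [ 0,  0, -5]
(up to reordering of blocks).

Per-block formulas:
  For a 2×2 Jordan block J_2(-5): exp(t · J_2(-5)) = e^(-5t)·(I + t·N), where N is the 2×2 nilpotent shift.
  For a 1×1 block at λ = -5: exp(t · [-5]) = [e^(-5t)].

After assembling e^{tJ} and conjugating by P, we get:

e^{tA} =
  [2*t*exp(-5*t) + exp(-5*t), 2*t*exp(-5*t), 2*t*exp(-5*t)]
  [-3*t*exp(-5*t), -3*t*exp(-5*t) + exp(-5*t), -3*t*exp(-5*t)]
  [t*exp(-5*t), t*exp(-5*t), t*exp(-5*t) + exp(-5*t)]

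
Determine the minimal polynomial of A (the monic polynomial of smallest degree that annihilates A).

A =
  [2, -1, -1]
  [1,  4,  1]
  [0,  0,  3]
x^2 - 6*x + 9

The characteristic polynomial is χ_A(x) = (x - 3)^3, so the eigenvalues are known. The minimal polynomial is
  m_A(x) = Π_λ (x − λ)^{k_λ}
where k_λ is the size of the *largest* Jordan block for λ (equivalently, the smallest k with (A − λI)^k v = 0 for every generalised eigenvector v of λ).

  λ = 3: largest Jordan block has size 2, contributing (x − 3)^2

So m_A(x) = (x - 3)^2 = x^2 - 6*x + 9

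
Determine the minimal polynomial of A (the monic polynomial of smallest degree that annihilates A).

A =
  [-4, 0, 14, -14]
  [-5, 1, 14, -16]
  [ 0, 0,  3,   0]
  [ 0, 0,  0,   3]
x^3 - 13*x + 12

The characteristic polynomial is χ_A(x) = (x - 3)^2*(x - 1)*(x + 4), so the eigenvalues are known. The minimal polynomial is
  m_A(x) = Π_λ (x − λ)^{k_λ}
where k_λ is the size of the *largest* Jordan block for λ (equivalently, the smallest k with (A − λI)^k v = 0 for every generalised eigenvector v of λ).

  λ = -4: largest Jordan block has size 1, contributing (x + 4)
  λ = 1: largest Jordan block has size 1, contributing (x − 1)
  λ = 3: largest Jordan block has size 1, contributing (x − 3)

So m_A(x) = (x - 3)*(x - 1)*(x + 4) = x^3 - 13*x + 12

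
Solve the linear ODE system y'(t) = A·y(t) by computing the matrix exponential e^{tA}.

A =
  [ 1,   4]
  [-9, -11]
e^{tA} =
  [6*t*exp(-5*t) + exp(-5*t), 4*t*exp(-5*t)]
  [-9*t*exp(-5*t), -6*t*exp(-5*t) + exp(-5*t)]

Strategy: write A = P · J · P⁻¹ where J is a Jordan canonical form, so e^{tA} = P · e^{tJ} · P⁻¹, and e^{tJ} can be computed block-by-block.

A has Jordan form
J =
  [-5,  1]
  [ 0, -5]
(up to reordering of blocks).

Per-block formulas:
  For a 2×2 Jordan block J_2(-5): exp(t · J_2(-5)) = e^(-5t)·(I + t·N), where N is the 2×2 nilpotent shift.

After assembling e^{tJ} and conjugating by P, we get:

e^{tA} =
  [6*t*exp(-5*t) + exp(-5*t), 4*t*exp(-5*t)]
  [-9*t*exp(-5*t), -6*t*exp(-5*t) + exp(-5*t)]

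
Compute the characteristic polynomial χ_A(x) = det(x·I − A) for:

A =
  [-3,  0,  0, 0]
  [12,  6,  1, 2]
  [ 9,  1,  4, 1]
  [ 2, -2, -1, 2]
x^4 - 9*x^3 + 12*x^2 + 80*x - 192

Expanding det(x·I − A) (e.g. by cofactor expansion or by noting that A is similar to its Jordan form J, which has the same characteristic polynomial as A) gives
  χ_A(x) = x^4 - 9*x^3 + 12*x^2 + 80*x - 192
which factors as (x - 4)^3*(x + 3). The eigenvalues (with algebraic multiplicities) are λ = -3 with multiplicity 1, λ = 4 with multiplicity 3.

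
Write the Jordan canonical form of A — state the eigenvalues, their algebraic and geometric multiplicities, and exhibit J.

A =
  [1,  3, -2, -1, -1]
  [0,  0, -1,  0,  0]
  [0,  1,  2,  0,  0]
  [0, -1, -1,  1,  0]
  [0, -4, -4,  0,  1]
J_2(1) ⊕ J_2(1) ⊕ J_1(1)

The characteristic polynomial is
  det(x·I − A) = x^5 - 5*x^4 + 10*x^3 - 10*x^2 + 5*x - 1 = (x - 1)^5

Eigenvalues and multiplicities (the geometric multiplicity of λ is n − rank(A − λI), which equals the number of Jordan blocks for λ):
  λ = 1: algebraic multiplicity = 5, geometric multiplicity = 3

Determining the block sizes for each eigenvalue:
  λ = 1: with am = 5 and gm = 3, the partition is not yet determined (e.g. several partitions of 5 into 3 parts exist). Let N = A − (1)·I. Computing rank(N^1) = 2, rank(N^2) = 0; the number of blocks of size ≥ j is rank(N^{j−1}) − rank(N^j), giving [3, 2]. So we have 2 block(s) of size 2, 1 block(s) of size 1 → block sizes [2, 2, 1]

Assembling the blocks gives a Jordan form
J =
  [1, 1, 0, 0, 0]
  [0, 1, 0, 0, 0]
  [0, 0, 1, 1, 0]
  [0, 0, 0, 1, 0]
  [0, 0, 0, 0, 1]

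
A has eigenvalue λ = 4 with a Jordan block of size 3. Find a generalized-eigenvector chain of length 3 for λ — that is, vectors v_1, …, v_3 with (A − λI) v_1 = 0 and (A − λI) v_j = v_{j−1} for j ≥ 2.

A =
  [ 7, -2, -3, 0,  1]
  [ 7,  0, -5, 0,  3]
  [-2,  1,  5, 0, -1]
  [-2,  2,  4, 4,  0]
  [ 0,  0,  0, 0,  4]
A Jordan chain for λ = 4 of length 3:
v_1 = (1, 3, -1, 0, 0)ᵀ
v_2 = (3, 7, -2, -2, 0)ᵀ
v_3 = (1, 0, 0, 0, 0)ᵀ

Let N = A − (4)·I. We want v_3 with N^3 v_3 = 0 but N^2 v_3 ≠ 0; then v_{j-1} := N · v_j for j = 3, …, 2.

Pick v_3 = (1, 0, 0, 0, 0)ᵀ.
Then v_2 = N · v_3 = (3, 7, -2, -2, 0)ᵀ.
Then v_1 = N · v_2 = (1, 3, -1, 0, 0)ᵀ.

Sanity check: (A − (4)·I) v_1 = (0, 0, 0, 0, 0)ᵀ = 0. ✓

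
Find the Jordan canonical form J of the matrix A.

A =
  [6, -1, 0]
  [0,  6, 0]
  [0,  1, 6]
J_2(6) ⊕ J_1(6)

The characteristic polynomial is
  det(x·I − A) = x^3 - 18*x^2 + 108*x - 216 = (x - 6)^3

Eigenvalues and multiplicities (the geometric multiplicity of λ is n − rank(A − λI), which equals the number of Jordan blocks for λ):
  λ = 6: algebraic multiplicity = 3, geometric multiplicity = 2

Determining the block sizes for each eigenvalue:
  λ = 6: 2 blocks summing to 3 forces exactly one block of size 2 and the rest size 1 → block sizes [2, 1]

Assembling the blocks gives a Jordan form
J =
  [6, 1, 0]
  [0, 6, 0]
  [0, 0, 6]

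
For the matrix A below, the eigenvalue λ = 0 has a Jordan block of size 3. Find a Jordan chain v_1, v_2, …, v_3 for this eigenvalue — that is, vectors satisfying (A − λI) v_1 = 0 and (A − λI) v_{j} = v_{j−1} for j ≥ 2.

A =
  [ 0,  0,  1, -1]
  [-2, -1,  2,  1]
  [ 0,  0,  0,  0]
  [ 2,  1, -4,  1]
A Jordan chain for λ = 0 of length 3:
v_1 = (-2, 4, 0, 0)ᵀ
v_2 = (0, -2, 0, 2)ᵀ
v_3 = (1, 0, 0, 0)ᵀ

Let N = A − (0)·I. We want v_3 with N^3 v_3 = 0 but N^2 v_3 ≠ 0; then v_{j-1} := N · v_j for j = 3, …, 2.

Pick v_3 = (1, 0, 0, 0)ᵀ.
Then v_2 = N · v_3 = (0, -2, 0, 2)ᵀ.
Then v_1 = N · v_2 = (-2, 4, 0, 0)ᵀ.

Sanity check: (A − (0)·I) v_1 = (0, 0, 0, 0)ᵀ = 0. ✓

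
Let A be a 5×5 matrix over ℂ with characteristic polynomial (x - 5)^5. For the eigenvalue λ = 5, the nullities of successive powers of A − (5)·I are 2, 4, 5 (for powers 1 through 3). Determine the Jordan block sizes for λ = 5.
Block sizes for λ = 5: [3, 2]

From the dimensions of kernels of powers, the number of Jordan blocks of size at least j is d_j − d_{j−1} where d_j = dim ker(N^j) (with d_0 = 0). Computing the differences gives [2, 2, 1].
The number of blocks of size exactly k is (#blocks of size ≥ k) − (#blocks of size ≥ k + 1), so the partition is: 1 block(s) of size 2, 1 block(s) of size 3.
In nonincreasing order the block sizes are [3, 2].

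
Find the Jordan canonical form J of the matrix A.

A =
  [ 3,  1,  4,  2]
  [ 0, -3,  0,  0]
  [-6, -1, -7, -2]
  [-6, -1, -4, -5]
J_2(-3) ⊕ J_1(-3) ⊕ J_1(-3)

The characteristic polynomial is
  det(x·I − A) = x^4 + 12*x^3 + 54*x^2 + 108*x + 81 = (x + 3)^4

Eigenvalues and multiplicities (the geometric multiplicity of λ is n − rank(A − λI), which equals the number of Jordan blocks for λ):
  λ = -3: algebraic multiplicity = 4, geometric multiplicity = 3

Determining the block sizes for each eigenvalue:
  λ = -3: 3 blocks summing to 4 forces exactly one block of size 2 and the rest size 1 → block sizes [2, 1, 1]

Assembling the blocks gives a Jordan form
J =
  [-3,  1,  0,  0]
  [ 0, -3,  0,  0]
  [ 0,  0, -3,  0]
  [ 0,  0,  0, -3]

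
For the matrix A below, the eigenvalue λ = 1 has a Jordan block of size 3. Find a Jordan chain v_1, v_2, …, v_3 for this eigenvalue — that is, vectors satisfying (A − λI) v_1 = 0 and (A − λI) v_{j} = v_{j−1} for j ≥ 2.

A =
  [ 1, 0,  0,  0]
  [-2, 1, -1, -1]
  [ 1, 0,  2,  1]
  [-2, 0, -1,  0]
A Jordan chain for λ = 1 of length 3:
v_1 = (0, 1, -1, 1)ᵀ
v_2 = (0, -2, 1, -2)ᵀ
v_3 = (1, 0, 0, 0)ᵀ

Let N = A − (1)·I. We want v_3 with N^3 v_3 = 0 but N^2 v_3 ≠ 0; then v_{j-1} := N · v_j for j = 3, …, 2.

Pick v_3 = (1, 0, 0, 0)ᵀ.
Then v_2 = N · v_3 = (0, -2, 1, -2)ᵀ.
Then v_1 = N · v_2 = (0, 1, -1, 1)ᵀ.

Sanity check: (A − (1)·I) v_1 = (0, 0, 0, 0)ᵀ = 0. ✓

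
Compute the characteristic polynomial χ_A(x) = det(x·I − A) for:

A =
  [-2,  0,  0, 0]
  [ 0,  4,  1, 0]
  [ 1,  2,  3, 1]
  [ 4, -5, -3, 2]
x^4 - 7*x^3 + 9*x^2 + 27*x - 54

Expanding det(x·I − A) (e.g. by cofactor expansion or by noting that A is similar to its Jordan form J, which has the same characteristic polynomial as A) gives
  χ_A(x) = x^4 - 7*x^3 + 9*x^2 + 27*x - 54
which factors as (x - 3)^3*(x + 2). The eigenvalues (with algebraic multiplicities) are λ = -2 with multiplicity 1, λ = 3 with multiplicity 3.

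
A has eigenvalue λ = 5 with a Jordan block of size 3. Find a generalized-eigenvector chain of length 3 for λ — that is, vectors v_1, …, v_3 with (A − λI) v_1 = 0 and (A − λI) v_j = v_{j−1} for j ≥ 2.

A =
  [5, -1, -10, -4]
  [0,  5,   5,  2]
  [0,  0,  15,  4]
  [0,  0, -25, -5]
A Jordan chain for λ = 5 of length 3:
v_1 = (-5, 0, 0, 0)ᵀ
v_2 = (-10, 5, 10, -25)ᵀ
v_3 = (0, 0, 1, 0)ᵀ

Let N = A − (5)·I. We want v_3 with N^3 v_3 = 0 but N^2 v_3 ≠ 0; then v_{j-1} := N · v_j for j = 3, …, 2.

Pick v_3 = (0, 0, 1, 0)ᵀ.
Then v_2 = N · v_3 = (-10, 5, 10, -25)ᵀ.
Then v_1 = N · v_2 = (-5, 0, 0, 0)ᵀ.

Sanity check: (A − (5)·I) v_1 = (0, 0, 0, 0)ᵀ = 0. ✓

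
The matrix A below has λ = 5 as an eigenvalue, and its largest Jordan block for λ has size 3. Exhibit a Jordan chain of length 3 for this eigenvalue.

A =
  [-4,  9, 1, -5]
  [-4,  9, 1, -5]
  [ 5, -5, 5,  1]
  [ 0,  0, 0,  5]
A Jordan chain for λ = 5 of length 3:
v_1 = (1, 1, 0, 0)ᵀ
v_2 = (-5, -5, 1, 0)ᵀ
v_3 = (0, 0, 0, 1)ᵀ

Let N = A − (5)·I. We want v_3 with N^3 v_3 = 0 but N^2 v_3 ≠ 0; then v_{j-1} := N · v_j for j = 3, …, 2.

Pick v_3 = (0, 0, 0, 1)ᵀ.
Then v_2 = N · v_3 = (-5, -5, 1, 0)ᵀ.
Then v_1 = N · v_2 = (1, 1, 0, 0)ᵀ.

Sanity check: (A − (5)·I) v_1 = (0, 0, 0, 0)ᵀ = 0. ✓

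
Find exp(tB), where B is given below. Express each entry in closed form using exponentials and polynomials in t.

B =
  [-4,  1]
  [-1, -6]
e^{tB} =
  [t*exp(-5*t) + exp(-5*t), t*exp(-5*t)]
  [-t*exp(-5*t), -t*exp(-5*t) + exp(-5*t)]

Strategy: write B = P · J · P⁻¹ where J is a Jordan canonical form, so e^{tB} = P · e^{tJ} · P⁻¹, and e^{tJ} can be computed block-by-block.

B has Jordan form
J =
  [-5,  1]
  [ 0, -5]
(up to reordering of blocks).

Per-block formulas:
  For a 2×2 Jordan block J_2(-5): exp(t · J_2(-5)) = e^(-5t)·(I + t·N), where N is the 2×2 nilpotent shift.

After assembling e^{tJ} and conjugating by P, we get:

e^{tB} =
  [t*exp(-5*t) + exp(-5*t), t*exp(-5*t)]
  [-t*exp(-5*t), -t*exp(-5*t) + exp(-5*t)]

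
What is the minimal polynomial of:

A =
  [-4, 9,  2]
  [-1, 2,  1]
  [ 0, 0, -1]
x^3 + 3*x^2 + 3*x + 1

The characteristic polynomial is χ_A(x) = (x + 1)^3, so the eigenvalues are known. The minimal polynomial is
  m_A(x) = Π_λ (x − λ)^{k_λ}
where k_λ is the size of the *largest* Jordan block for λ (equivalently, the smallest k with (A − λI)^k v = 0 for every generalised eigenvector v of λ).

  λ = -1: largest Jordan block has size 3, contributing (x + 1)^3

So m_A(x) = (x + 1)^3 = x^3 + 3*x^2 + 3*x + 1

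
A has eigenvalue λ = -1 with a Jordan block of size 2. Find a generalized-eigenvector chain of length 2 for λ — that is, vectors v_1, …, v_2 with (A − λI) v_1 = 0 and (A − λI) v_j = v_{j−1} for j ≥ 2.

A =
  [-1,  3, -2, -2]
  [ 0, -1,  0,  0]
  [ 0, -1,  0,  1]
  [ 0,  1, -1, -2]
A Jordan chain for λ = -1 of length 2:
v_1 = (3, 0, -1, 1)ᵀ
v_2 = (0, 1, 0, 0)ᵀ

Let N = A − (-1)·I. We want v_2 with N^2 v_2 = 0 but N^1 v_2 ≠ 0; then v_{j-1} := N · v_j for j = 2, …, 2.

Pick v_2 = (0, 1, 0, 0)ᵀ.
Then v_1 = N · v_2 = (3, 0, -1, 1)ᵀ.

Sanity check: (A − (-1)·I) v_1 = (0, 0, 0, 0)ᵀ = 0. ✓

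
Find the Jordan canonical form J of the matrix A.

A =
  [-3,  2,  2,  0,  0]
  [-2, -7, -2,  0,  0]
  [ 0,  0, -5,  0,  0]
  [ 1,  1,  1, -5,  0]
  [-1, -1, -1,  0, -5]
J_2(-5) ⊕ J_1(-5) ⊕ J_1(-5) ⊕ J_1(-5)

The characteristic polynomial is
  det(x·I − A) = x^5 + 25*x^4 + 250*x^3 + 1250*x^2 + 3125*x + 3125 = (x + 5)^5

Eigenvalues and multiplicities (the geometric multiplicity of λ is n − rank(A − λI), which equals the number of Jordan blocks for λ):
  λ = -5: algebraic multiplicity = 5, geometric multiplicity = 4

Determining the block sizes for each eigenvalue:
  λ = -5: 4 blocks summing to 5 forces exactly one block of size 2 and the rest size 1 → block sizes [2, 1, 1, 1]

Assembling the blocks gives a Jordan form
J =
  [-5,  1,  0,  0,  0]
  [ 0, -5,  0,  0,  0]
  [ 0,  0, -5,  0,  0]
  [ 0,  0,  0, -5,  0]
  [ 0,  0,  0,  0, -5]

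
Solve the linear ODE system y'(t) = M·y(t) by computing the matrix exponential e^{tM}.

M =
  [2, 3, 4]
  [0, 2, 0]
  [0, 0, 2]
e^{tM} =
  [exp(2*t), 3*t*exp(2*t), 4*t*exp(2*t)]
  [0, exp(2*t), 0]
  [0, 0, exp(2*t)]

Strategy: write M = P · J · P⁻¹ where J is a Jordan canonical form, so e^{tM} = P · e^{tJ} · P⁻¹, and e^{tJ} can be computed block-by-block.

M has Jordan form
J =
  [2, 1, 0]
  [0, 2, 0]
  [0, 0, 2]
(up to reordering of blocks).

Per-block formulas:
  For a 2×2 Jordan block J_2(2): exp(t · J_2(2)) = e^(2t)·(I + t·N), where N is the 2×2 nilpotent shift.
  For a 1×1 block at λ = 2: exp(t · [2]) = [e^(2t)].

After assembling e^{tJ} and conjugating by P, we get:

e^{tM} =
  [exp(2*t), 3*t*exp(2*t), 4*t*exp(2*t)]
  [0, exp(2*t), 0]
  [0, 0, exp(2*t)]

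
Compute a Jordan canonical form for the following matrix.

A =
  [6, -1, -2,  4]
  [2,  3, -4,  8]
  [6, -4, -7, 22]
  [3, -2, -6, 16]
J_2(4) ⊕ J_1(5) ⊕ J_1(5)

The characteristic polynomial is
  det(x·I − A) = x^4 - 18*x^3 + 121*x^2 - 360*x + 400 = (x - 5)^2*(x - 4)^2

Eigenvalues and multiplicities (the geometric multiplicity of λ is n − rank(A − λI), which equals the number of Jordan blocks for λ):
  λ = 4: algebraic multiplicity = 2, geometric multiplicity = 1
  λ = 5: algebraic multiplicity = 2, geometric multiplicity = 2

Determining the block sizes for each eigenvalue:
  λ = 4: one block (gm = 1), so the single block has size am = 2 → block sizes [2]
  λ = 5: gm = am = 2, so every block has size 1 → block sizes [1, 1]

Assembling the blocks gives a Jordan form
J =
  [4, 1, 0, 0]
  [0, 4, 0, 0]
  [0, 0, 5, 0]
  [0, 0, 0, 5]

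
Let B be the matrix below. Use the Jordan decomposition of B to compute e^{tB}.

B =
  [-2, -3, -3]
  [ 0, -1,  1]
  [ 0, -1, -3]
e^{tB} =
  [exp(-2*t), -3*t*exp(-2*t), -3*t*exp(-2*t)]
  [0, t*exp(-2*t) + exp(-2*t), t*exp(-2*t)]
  [0, -t*exp(-2*t), -t*exp(-2*t) + exp(-2*t)]

Strategy: write B = P · J · P⁻¹ where J is a Jordan canonical form, so e^{tB} = P · e^{tJ} · P⁻¹, and e^{tJ} can be computed block-by-block.

B has Jordan form
J =
  [-2,  1,  0]
  [ 0, -2,  0]
  [ 0,  0, -2]
(up to reordering of blocks).

Per-block formulas:
  For a 1×1 block at λ = -2: exp(t · [-2]) = [e^(-2t)].
  For a 2×2 Jordan block J_2(-2): exp(t · J_2(-2)) = e^(-2t)·(I + t·N), where N is the 2×2 nilpotent shift.

After assembling e^{tJ} and conjugating by P, we get:

e^{tB} =
  [exp(-2*t), -3*t*exp(-2*t), -3*t*exp(-2*t)]
  [0, t*exp(-2*t) + exp(-2*t), t*exp(-2*t)]
  [0, -t*exp(-2*t), -t*exp(-2*t) + exp(-2*t)]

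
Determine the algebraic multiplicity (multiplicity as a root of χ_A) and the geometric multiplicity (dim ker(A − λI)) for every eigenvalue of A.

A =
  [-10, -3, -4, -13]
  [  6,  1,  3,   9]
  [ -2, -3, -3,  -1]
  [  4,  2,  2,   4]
λ = -2: alg = 4, geom = 2

Step 1 — factor the characteristic polynomial to read off the algebraic multiplicities:
  χ_A(x) = (x + 2)^4

Step 2 — compute geometric multiplicities via the rank-nullity identity g(λ) = n − rank(A − λI):
  rank(A − (-2)·I) = 2, so dim ker(A − (-2)·I) = n − 2 = 2

Summary:
  λ = -2: algebraic multiplicity = 4, geometric multiplicity = 2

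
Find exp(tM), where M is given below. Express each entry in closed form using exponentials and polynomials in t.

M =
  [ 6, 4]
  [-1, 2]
e^{tM} =
  [2*t*exp(4*t) + exp(4*t), 4*t*exp(4*t)]
  [-t*exp(4*t), -2*t*exp(4*t) + exp(4*t)]

Strategy: write M = P · J · P⁻¹ where J is a Jordan canonical form, so e^{tM} = P · e^{tJ} · P⁻¹, and e^{tJ} can be computed block-by-block.

M has Jordan form
J =
  [4, 1]
  [0, 4]
(up to reordering of blocks).

Per-block formulas:
  For a 2×2 Jordan block J_2(4): exp(t · J_2(4)) = e^(4t)·(I + t·N), where N is the 2×2 nilpotent shift.

After assembling e^{tJ} and conjugating by P, we get:

e^{tM} =
  [2*t*exp(4*t) + exp(4*t), 4*t*exp(4*t)]
  [-t*exp(4*t), -2*t*exp(4*t) + exp(4*t)]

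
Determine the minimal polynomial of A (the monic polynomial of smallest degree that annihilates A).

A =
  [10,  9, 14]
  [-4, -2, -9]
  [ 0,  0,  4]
x^3 - 12*x^2 + 48*x - 64

The characteristic polynomial is χ_A(x) = (x - 4)^3, so the eigenvalues are known. The minimal polynomial is
  m_A(x) = Π_λ (x − λ)^{k_λ}
where k_λ is the size of the *largest* Jordan block for λ (equivalently, the smallest k with (A − λI)^k v = 0 for every generalised eigenvector v of λ).

  λ = 4: largest Jordan block has size 3, contributing (x − 4)^3

So m_A(x) = (x - 4)^3 = x^3 - 12*x^2 + 48*x - 64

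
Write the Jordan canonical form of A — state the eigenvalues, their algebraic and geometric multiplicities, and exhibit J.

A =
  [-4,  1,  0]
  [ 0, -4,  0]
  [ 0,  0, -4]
J_2(-4) ⊕ J_1(-4)

The characteristic polynomial is
  det(x·I − A) = x^3 + 12*x^2 + 48*x + 64 = (x + 4)^3

Eigenvalues and multiplicities (the geometric multiplicity of λ is n − rank(A − λI), which equals the number of Jordan blocks for λ):
  λ = -4: algebraic multiplicity = 3, geometric multiplicity = 2

Determining the block sizes for each eigenvalue:
  λ = -4: 2 blocks summing to 3 forces exactly one block of size 2 and the rest size 1 → block sizes [2, 1]

Assembling the blocks gives a Jordan form
J =
  [-4,  1,  0]
  [ 0, -4,  0]
  [ 0,  0, -4]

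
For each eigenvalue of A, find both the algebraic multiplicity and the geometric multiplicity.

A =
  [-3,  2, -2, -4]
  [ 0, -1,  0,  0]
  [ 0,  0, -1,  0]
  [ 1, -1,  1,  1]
λ = -1: alg = 4, geom = 3

Step 1 — factor the characteristic polynomial to read off the algebraic multiplicities:
  χ_A(x) = (x + 1)^4

Step 2 — compute geometric multiplicities via the rank-nullity identity g(λ) = n − rank(A − λI):
  rank(A − (-1)·I) = 1, so dim ker(A − (-1)·I) = n − 1 = 3

Summary:
  λ = -1: algebraic multiplicity = 4, geometric multiplicity = 3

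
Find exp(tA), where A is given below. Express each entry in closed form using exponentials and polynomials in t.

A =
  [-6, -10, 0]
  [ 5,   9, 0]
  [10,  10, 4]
e^{tA} =
  [-exp(4*t) + 2*exp(-t), -2*exp(4*t) + 2*exp(-t), 0]
  [exp(4*t) - exp(-t), 2*exp(4*t) - exp(-t), 0]
  [2*exp(4*t) - 2*exp(-t), 2*exp(4*t) - 2*exp(-t), exp(4*t)]

Strategy: write A = P · J · P⁻¹ where J is a Jordan canonical form, so e^{tA} = P · e^{tJ} · P⁻¹, and e^{tJ} can be computed block-by-block.

A has Jordan form
J =
  [-1, 0, 0]
  [ 0, 4, 0]
  [ 0, 0, 4]
(up to reordering of blocks).

Per-block formulas:
  For a 1×1 block at λ = -1: exp(t · [-1]) = [e^(-1t)].
  For a 1×1 block at λ = 4: exp(t · [4]) = [e^(4t)].

After assembling e^{tJ} and conjugating by P, we get:

e^{tA} =
  [-exp(4*t) + 2*exp(-t), -2*exp(4*t) + 2*exp(-t), 0]
  [exp(4*t) - exp(-t), 2*exp(4*t) - exp(-t), 0]
  [2*exp(4*t) - 2*exp(-t), 2*exp(4*t) - 2*exp(-t), exp(4*t)]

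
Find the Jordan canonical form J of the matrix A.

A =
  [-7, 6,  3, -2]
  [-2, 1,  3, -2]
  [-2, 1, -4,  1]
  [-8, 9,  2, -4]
J_1(-5) ⊕ J_3(-3)

The characteristic polynomial is
  det(x·I − A) = x^4 + 14*x^3 + 72*x^2 + 162*x + 135 = (x + 3)^3*(x + 5)

Eigenvalues and multiplicities (the geometric multiplicity of λ is n − rank(A − λI), which equals the number of Jordan blocks for λ):
  λ = -5: algebraic multiplicity = 1, geometric multiplicity = 1
  λ = -3: algebraic multiplicity = 3, geometric multiplicity = 1

Determining the block sizes for each eigenvalue:
  λ = -5: one block (gm = 1), so the single block has size am = 1 → block sizes [1]
  λ = -3: one block (gm = 1), so the single block has size am = 3 → block sizes [3]

Assembling the blocks gives a Jordan form
J =
  [-5,  0,  0,  0]
  [ 0, -3,  1,  0]
  [ 0,  0, -3,  1]
  [ 0,  0,  0, -3]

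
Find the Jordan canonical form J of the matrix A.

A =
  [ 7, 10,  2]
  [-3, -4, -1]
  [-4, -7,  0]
J_3(1)

The characteristic polynomial is
  det(x·I − A) = x^3 - 3*x^2 + 3*x - 1 = (x - 1)^3

Eigenvalues and multiplicities (the geometric multiplicity of λ is n − rank(A − λI), which equals the number of Jordan blocks for λ):
  λ = 1: algebraic multiplicity = 3, geometric multiplicity = 1

Determining the block sizes for each eigenvalue:
  λ = 1: one block (gm = 1), so the single block has size am = 3 → block sizes [3]

Assembling the blocks gives a Jordan form
J =
  [1, 1, 0]
  [0, 1, 1]
  [0, 0, 1]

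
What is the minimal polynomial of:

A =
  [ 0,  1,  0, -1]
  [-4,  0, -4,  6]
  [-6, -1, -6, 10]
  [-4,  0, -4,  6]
x^2

The characteristic polynomial is χ_A(x) = x^4, so the eigenvalues are known. The minimal polynomial is
  m_A(x) = Π_λ (x − λ)^{k_λ}
where k_λ is the size of the *largest* Jordan block for λ (equivalently, the smallest k with (A − λI)^k v = 0 for every generalised eigenvector v of λ).

  λ = 0: largest Jordan block has size 2, contributing (x − 0)^2

So m_A(x) = x^2 = x^2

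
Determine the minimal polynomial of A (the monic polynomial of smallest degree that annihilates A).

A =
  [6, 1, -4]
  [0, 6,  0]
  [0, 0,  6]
x^2 - 12*x + 36

The characteristic polynomial is χ_A(x) = (x - 6)^3, so the eigenvalues are known. The minimal polynomial is
  m_A(x) = Π_λ (x − λ)^{k_λ}
where k_λ is the size of the *largest* Jordan block for λ (equivalently, the smallest k with (A − λI)^k v = 0 for every generalised eigenvector v of λ).

  λ = 6: largest Jordan block has size 2, contributing (x − 6)^2

So m_A(x) = (x - 6)^2 = x^2 - 12*x + 36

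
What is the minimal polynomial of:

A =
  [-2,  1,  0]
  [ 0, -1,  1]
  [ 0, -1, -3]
x^3 + 6*x^2 + 12*x + 8

The characteristic polynomial is χ_A(x) = (x + 2)^3, so the eigenvalues are known. The minimal polynomial is
  m_A(x) = Π_λ (x − λ)^{k_λ}
where k_λ is the size of the *largest* Jordan block for λ (equivalently, the smallest k with (A − λI)^k v = 0 for every generalised eigenvector v of λ).

  λ = -2: largest Jordan block has size 3, contributing (x + 2)^3

So m_A(x) = (x + 2)^3 = x^3 + 6*x^2 + 12*x + 8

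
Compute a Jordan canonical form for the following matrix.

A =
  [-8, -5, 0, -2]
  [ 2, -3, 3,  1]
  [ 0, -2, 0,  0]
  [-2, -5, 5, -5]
J_3(-4) ⊕ J_1(-4)

The characteristic polynomial is
  det(x·I − A) = x^4 + 16*x^3 + 96*x^2 + 256*x + 256 = (x + 4)^4

Eigenvalues and multiplicities (the geometric multiplicity of λ is n − rank(A − λI), which equals the number of Jordan blocks for λ):
  λ = -4: algebraic multiplicity = 4, geometric multiplicity = 2

Determining the block sizes for each eigenvalue:
  λ = -4: with am = 4 and gm = 2, the partition is not yet determined (e.g. several partitions of 4 into 2 parts exist). Let N = A − (-4)·I. Computing rank(N^1) = 2, rank(N^2) = 1, rank(N^3) = 0; the number of blocks of size ≥ j is rank(N^{j−1}) − rank(N^j), giving [2, 1, 1]. So we have 1 block(s) of size 3, 1 block(s) of size 1 → block sizes [3, 1]

Assembling the blocks gives a Jordan form
J =
  [-4,  1,  0,  0]
  [ 0, -4,  1,  0]
  [ 0,  0, -4,  0]
  [ 0,  0,  0, -4]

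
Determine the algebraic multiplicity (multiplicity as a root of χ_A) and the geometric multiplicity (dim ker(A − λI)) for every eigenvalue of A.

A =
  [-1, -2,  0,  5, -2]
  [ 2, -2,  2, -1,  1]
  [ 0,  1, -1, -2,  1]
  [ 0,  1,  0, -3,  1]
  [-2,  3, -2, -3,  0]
λ = -3: alg = 1, geom = 1; λ = -1: alg = 4, geom = 2

Step 1 — factor the characteristic polynomial to read off the algebraic multiplicities:
  χ_A(x) = (x + 1)^4*(x + 3)

Step 2 — compute geometric multiplicities via the rank-nullity identity g(λ) = n − rank(A − λI):
  rank(A − (-3)·I) = 4, so dim ker(A − (-3)·I) = n − 4 = 1
  rank(A − (-1)·I) = 3, so dim ker(A − (-1)·I) = n − 3 = 2

Summary:
  λ = -3: algebraic multiplicity = 1, geometric multiplicity = 1
  λ = -1: algebraic multiplicity = 4, geometric multiplicity = 2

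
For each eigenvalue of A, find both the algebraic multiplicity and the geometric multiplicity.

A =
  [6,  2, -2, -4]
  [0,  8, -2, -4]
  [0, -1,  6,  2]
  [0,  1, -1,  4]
λ = 6: alg = 4, geom = 2

Step 1 — factor the characteristic polynomial to read off the algebraic multiplicities:
  χ_A(x) = (x - 6)^4

Step 2 — compute geometric multiplicities via the rank-nullity identity g(λ) = n − rank(A − λI):
  rank(A − (6)·I) = 2, so dim ker(A − (6)·I) = n − 2 = 2

Summary:
  λ = 6: algebraic multiplicity = 4, geometric multiplicity = 2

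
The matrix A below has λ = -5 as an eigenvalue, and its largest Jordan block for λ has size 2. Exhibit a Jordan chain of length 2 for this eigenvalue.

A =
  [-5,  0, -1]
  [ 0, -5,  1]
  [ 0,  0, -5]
A Jordan chain for λ = -5 of length 2:
v_1 = (-1, 1, 0)ᵀ
v_2 = (0, 0, 1)ᵀ

Let N = A − (-5)·I. We want v_2 with N^2 v_2 = 0 but N^1 v_2 ≠ 0; then v_{j-1} := N · v_j for j = 2, …, 2.

Pick v_2 = (0, 0, 1)ᵀ.
Then v_1 = N · v_2 = (-1, 1, 0)ᵀ.

Sanity check: (A − (-5)·I) v_1 = (0, 0, 0)ᵀ = 0. ✓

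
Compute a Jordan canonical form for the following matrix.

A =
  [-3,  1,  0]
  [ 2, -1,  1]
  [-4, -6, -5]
J_3(-3)

The characteristic polynomial is
  det(x·I − A) = x^3 + 9*x^2 + 27*x + 27 = (x + 3)^3

Eigenvalues and multiplicities (the geometric multiplicity of λ is n − rank(A − λI), which equals the number of Jordan blocks for λ):
  λ = -3: algebraic multiplicity = 3, geometric multiplicity = 1

Determining the block sizes for each eigenvalue:
  λ = -3: one block (gm = 1), so the single block has size am = 3 → block sizes [3]

Assembling the blocks gives a Jordan form
J =
  [-3,  1,  0]
  [ 0, -3,  1]
  [ 0,  0, -3]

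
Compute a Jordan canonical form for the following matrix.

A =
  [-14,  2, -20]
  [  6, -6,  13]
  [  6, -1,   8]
J_2(-5) ⊕ J_1(-2)

The characteristic polynomial is
  det(x·I − A) = x^3 + 12*x^2 + 45*x + 50 = (x + 2)*(x + 5)^2

Eigenvalues and multiplicities (the geometric multiplicity of λ is n − rank(A − λI), which equals the number of Jordan blocks for λ):
  λ = -5: algebraic multiplicity = 2, geometric multiplicity = 1
  λ = -2: algebraic multiplicity = 1, geometric multiplicity = 1

Determining the block sizes for each eigenvalue:
  λ = -5: one block (gm = 1), so the single block has size am = 2 → block sizes [2]
  λ = -2: one block (gm = 1), so the single block has size am = 1 → block sizes [1]

Assembling the blocks gives a Jordan form
J =
  [-5,  1,  0]
  [ 0, -5,  0]
  [ 0,  0, -2]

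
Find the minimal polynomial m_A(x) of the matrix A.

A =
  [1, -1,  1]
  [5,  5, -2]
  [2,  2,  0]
x^3 - 6*x^2 + 12*x - 8

The characteristic polynomial is χ_A(x) = (x - 2)^3, so the eigenvalues are known. The minimal polynomial is
  m_A(x) = Π_λ (x − λ)^{k_λ}
where k_λ is the size of the *largest* Jordan block for λ (equivalently, the smallest k with (A − λI)^k v = 0 for every generalised eigenvector v of λ).

  λ = 2: largest Jordan block has size 3, contributing (x − 2)^3

So m_A(x) = (x - 2)^3 = x^3 - 6*x^2 + 12*x - 8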